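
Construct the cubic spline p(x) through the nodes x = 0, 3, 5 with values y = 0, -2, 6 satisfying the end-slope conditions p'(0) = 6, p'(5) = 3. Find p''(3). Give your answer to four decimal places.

6.8000

Write M_i for p''(x_i). With h_i = 3, 2 and divided differences Δ_i = -2/3, 4, the continuity of p' gives the tridiagonal system
  3·M_0 + 10·M_1 + 2·M_2 = 6(Δ_1 - Δ_0) = 28
Clamped end conditions give two more equations: 2h_0·M_0 + h_0·M_1 = 6(Δ_0 - p'(0)) = -40 and h_1·M_1 + 2h_1·M_2 = 6(p'(5) - Δ_1) = -6.
Solving: M_0 = -151/15, M_1 = 34/5, M_2 = -49/10.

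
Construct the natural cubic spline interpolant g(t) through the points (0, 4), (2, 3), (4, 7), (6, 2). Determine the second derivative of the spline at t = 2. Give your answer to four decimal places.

Put σ_i = g'' at the i-th knot. Here h = (2, 2, 2) and Δ = (-1/2, 2, -5/2), so the interior equations h_(i-1)·σ_(i-1) + 2(h_(i-1)+h_i)·σ_i + h_i·σ_(i+1) = 6(Δ_i − Δ_(i-1)) read
  2·σ_0 + 8·σ_1 + 2·σ_2 = 6(Δ_1 - Δ_0) = 15
  2·σ_1 + 8·σ_2 + 2·σ_3 = 6(Δ_2 - Δ_1) = -27
Natural end conditions: σ_0 = σ_3 = 0.
Hence σ_0 = 0, σ_1 = 29/10, σ_2 = -41/10, σ_3 = 0.

2.9000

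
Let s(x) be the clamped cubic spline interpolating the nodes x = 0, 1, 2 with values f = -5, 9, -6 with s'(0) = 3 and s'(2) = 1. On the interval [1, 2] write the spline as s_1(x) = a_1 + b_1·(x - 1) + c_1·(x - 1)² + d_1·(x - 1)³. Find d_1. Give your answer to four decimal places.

Write M_i for s''(x_i). With h_i = 1, 1 and divided differences Δ_i = 14, -15, the continuity of s' gives the tridiagonal system
  1·M_0 + 4·M_1 + 1·M_2 = 6(Δ_1 - Δ_0) = -174
Clamped end conditions give two more equations: 2h_0·M_0 + h_0·M_1 = 6(Δ_0 - s'(0)) = 66 and h_1·M_1 + 2h_1·M_2 = 6(s'(2) - Δ_1) = 96.
Solving: M_0 = 151/2, M_1 = -85, M_2 = 181/2.
On [1, 2], with s_1(x) = a_1 + b_1·(x - 1) + c_1·(x - 1)² + d_1·(x - 1)³: c_1 = M_1/2 = -85/2, d_1 = (M_2 - M_1)/(6h_1) = 117/4, b_1 = Δ_1 - h_1(2M_1 + M_2)/6 = -7/4.

29.2500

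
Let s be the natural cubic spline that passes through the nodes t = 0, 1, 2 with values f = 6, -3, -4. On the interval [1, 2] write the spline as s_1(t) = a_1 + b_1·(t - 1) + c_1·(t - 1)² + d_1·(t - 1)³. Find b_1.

-5

Write M_i for s''(x_i). With h_i = 1, 1 and divided differences Δ_i = -9, -1, the continuity of s' gives the tridiagonal system
  1·M_0 + 4·M_1 + 1·M_2 = 6(Δ_1 - Δ_0) = 48
Natural end conditions: M_0 = M_2 = 0.
Hence M_0 = 0, M_1 = 12, M_2 = 0.
On [1, 2], with s_1(t) = a_1 + b_1·(t - 1) + c_1·(t - 1)² + d_1·(t - 1)³: c_1 = M_1/2 = 6, d_1 = (M_2 - M_1)/(6h_1) = -2, b_1 = Δ_1 - h_1(2M_1 + M_2)/6 = -5.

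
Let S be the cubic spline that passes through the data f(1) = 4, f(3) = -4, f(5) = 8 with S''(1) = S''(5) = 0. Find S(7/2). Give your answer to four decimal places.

Put σ_i = S'' at the i-th knot. Here h = (2, 2) and Δ = (-4, 6), so the interior equations h_(i-1)·σ_(i-1) + 2(h_(i-1)+h_i)·σ_i + h_i·σ_(i+1) = 6(Δ_i − Δ_(i-1)) read
  2·σ_0 + 8·σ_1 + 2·σ_2 = 6(Δ_1 - Δ_0) = 60
Natural end conditions: σ_0 = σ_2 = 0.
Hence σ_0 = 0, σ_1 = 15/2, σ_2 = 0.
On [3, 5], S(t) = -4 + 1·(t - 3) + 15/4·(t - 3)² - 5/8·(t - 3)³.
With (t - 3) = 1/2: S(7/2) = -169/64.

-2.6406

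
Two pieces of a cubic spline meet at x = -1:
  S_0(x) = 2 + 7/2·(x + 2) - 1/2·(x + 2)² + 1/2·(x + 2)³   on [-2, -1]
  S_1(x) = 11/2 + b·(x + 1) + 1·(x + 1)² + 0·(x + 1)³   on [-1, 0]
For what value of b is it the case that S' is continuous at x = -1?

4

S_0'(x) = 7/2 - 1·(x + 2) + 3/2·(x + 2)², so S_0'(-1) = 4. On the right, S_1'(-1) = b, so b = 4.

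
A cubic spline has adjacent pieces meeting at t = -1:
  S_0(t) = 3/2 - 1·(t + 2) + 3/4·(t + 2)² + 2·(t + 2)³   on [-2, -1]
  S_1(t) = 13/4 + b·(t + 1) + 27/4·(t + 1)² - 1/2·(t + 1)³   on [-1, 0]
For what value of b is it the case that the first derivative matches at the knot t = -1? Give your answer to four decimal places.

6.5000

S_0'(t) = -1 + 3/2·(t + 2) + 6·(t + 2)², so S_0'(-1) = 13/2. On the right, S_1'(-1) = b, so b = 13/2.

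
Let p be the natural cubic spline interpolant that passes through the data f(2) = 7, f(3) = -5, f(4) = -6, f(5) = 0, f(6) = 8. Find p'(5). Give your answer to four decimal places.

With M_i denoting the second derivative at x_i, h_i = 1, 1, 1, 1, and Δ_i = (y_(i+1) − y_i)/h_i = -12, -1, 6, 8:
  1·M_0 + 4·M_1 + 1·M_2 = 6(Δ_1 - Δ_0) = 66
  1·M_1 + 4·M_2 + 1·M_3 = 6(Δ_2 - Δ_1) = 42
  1·M_2 + 4·M_3 + 1·M_4 = 6(Δ_3 - Δ_2) = 12
Natural end conditions: M_0 = M_4 = 0.
Hence M_0 = 0, M_1 = 417/28, M_2 = 45/7, M_3 = 39/28, M_4 = 0.
On [5, 6], p'(x) = b_3 + 2c_3·(x - 5) + 3d_3·(x - 5)² with b_3 = Δ_3 - h_3(2M_3 + M_4)/6 = 211/28, c_3 = M_3/2 = 39/56, d_3 = (M_4 - M_3)/(6h_3) = -13/56. So p'(5) = 211/28.

7.5357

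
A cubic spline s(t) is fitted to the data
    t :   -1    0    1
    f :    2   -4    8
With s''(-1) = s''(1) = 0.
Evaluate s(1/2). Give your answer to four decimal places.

With M_i denoting the second derivative at x_i, h_i = 1, 1, and Δ_i = (y_(i+1) − y_i)/h_i = -6, 12:
  1·M_0 + 4·M_1 + 1·M_2 = 6(Δ_1 - Δ_0) = 108
Natural end conditions: M_0 = M_2 = 0.
Forward elimination and back-substitution give M_0 = 0, M_1 = 27, M_2 = 0.
On [0, 1], s(t) = -4 + 3·t + 27/2·t² - 9/2·t³.
With t = 1/2: s(1/2) = 5/16.

0.3125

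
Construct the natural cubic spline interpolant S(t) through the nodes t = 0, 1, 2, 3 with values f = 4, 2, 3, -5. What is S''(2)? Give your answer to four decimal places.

-15.6000

Write M_i for S''(x_i). With h_i = 1, 1, 1 and divided differences Δ_i = -2, 1, -8, the continuity of S' gives the tridiagonal system
  1·M_0 + 4·M_1 + 1·M_2 = 6(Δ_1 - Δ_0) = 18
  1·M_1 + 4·M_2 + 1·M_3 = 6(Δ_2 - Δ_1) = -54
Natural end conditions: M_0 = M_3 = 0.
Hence M_0 = 0, M_1 = 42/5, M_2 = -78/5, M_3 = 0.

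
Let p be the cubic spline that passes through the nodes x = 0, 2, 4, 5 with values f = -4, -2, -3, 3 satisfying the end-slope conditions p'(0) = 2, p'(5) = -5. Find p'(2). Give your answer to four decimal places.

Write m_i for p''(x_i). With h_i = 2, 2, 1 and divided differences Δ_i = 1, -1/2, 6, the continuity of p' gives the tridiagonal system
  2·m_0 + 8·m_1 + 2·m_2 = 6(Δ_1 - Δ_0) = -9
  2·m_1 + 6·m_2 + 1·m_3 = 6(Δ_2 - Δ_1) = 39
Clamped end conditions give two more equations: 2h_0·m_0 + h_0·m_1 = 6(Δ_0 - p'(0)) = -6 and h_2·m_2 + 2h_2·m_3 = 6(p'(5) - Δ_2) = -66.
Hence m_0 = 49/46, m_1 = -118/23, m_2 = 344/23, m_3 = -931/23.
On [2, 4], p'(x) = b_1 + 2c_1·(x - 2) + 3d_1·(x - 2)² with b_1 = Δ_1 - h_1(2m_1 + m_2)/6 = -95/46, c_1 = m_1/2 = -59/23, d_1 = (m_2 - m_1)/(6h_1) = 77/46. So p'(2) = -95/46.

-2.0652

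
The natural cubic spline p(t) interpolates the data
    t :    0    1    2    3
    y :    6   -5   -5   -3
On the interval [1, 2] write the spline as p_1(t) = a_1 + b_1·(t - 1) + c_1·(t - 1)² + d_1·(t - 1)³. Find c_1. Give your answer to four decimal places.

8.4000

Let m_i = p''(x_i). Step sizes h_i = 1, 1, 1; slopes of the chords Δ_i = (y_(i+1) - y_i)/h_i = -11, 0, 2.
  1·m_0 + 4·m_1 + 1·m_2 = 6(Δ_1 - Δ_0) = 66
  1·m_1 + 4·m_2 + 1·m_3 = 6(Δ_2 - Δ_1) = 12
Natural end conditions: m_0 = m_3 = 0.
Solving: m_0 = 0, m_1 = 84/5, m_2 = -6/5, m_3 = 0.
On [1, 2], with p_1(t) = a_1 + b_1·(t - 1) + c_1·(t - 1)² + d_1·(t - 1)³: c_1 = m_1/2 = 42/5, d_1 = (m_2 - m_1)/(6h_1) = -3, b_1 = Δ_1 - h_1(2m_1 + m_2)/6 = -27/5.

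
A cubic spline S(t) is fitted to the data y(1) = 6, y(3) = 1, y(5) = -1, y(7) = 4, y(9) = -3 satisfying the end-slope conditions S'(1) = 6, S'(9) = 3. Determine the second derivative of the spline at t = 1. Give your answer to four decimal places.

Let m_i = S''(x_i). Step sizes h_i = 2, 2, 2, 2; slopes of the chords Δ_i = (y_(i+1) - y_i)/h_i = -5/2, -1, 5/2, -7/2.
  2·m_0 + 8·m_1 + 2·m_2 = 6(Δ_1 - Δ_0) = 9
  2·m_1 + 8·m_2 + 2·m_3 = 6(Δ_2 - Δ_1) = 21
  2·m_2 + 8·m_3 + 2·m_4 = 6(Δ_3 - Δ_2) = -36
Clamped end conditions give two more equations: 2h_0·m_0 + h_0·m_1 = 6(Δ_0 - S'(1)) = -51 and h_3·m_3 + 2h_3·m_4 = 6(S'(9) - Δ_3) = 39.
Solving the tridiagonal system: m_0 = -1641/112, m_1 = 213/56, m_2 = 63/16, m_3 = -507/56, m_4 = 1599/112.

-14.6518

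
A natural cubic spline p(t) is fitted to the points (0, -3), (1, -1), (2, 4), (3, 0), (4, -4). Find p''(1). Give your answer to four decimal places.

8.6786

Let m_i = p''(x_i). Step sizes h_i = 1, 1, 1, 1; slopes of the chords Δ_i = (y_(i+1) - y_i)/h_i = 2, 5, -4, -4.
  1·m_0 + 4·m_1 + 1·m_2 = 6(Δ_1 - Δ_0) = 18
  1·m_1 + 4·m_2 + 1·m_3 = 6(Δ_2 - Δ_1) = -54
  1·m_2 + 4·m_3 + 1·m_4 = 6(Δ_3 - Δ_2) = 0
Natural end conditions: m_0 = m_4 = 0.
Forward elimination and back-substitution give m_0 = 0, m_1 = 243/28, m_2 = -117/7, m_3 = 117/28, m_4 = 0.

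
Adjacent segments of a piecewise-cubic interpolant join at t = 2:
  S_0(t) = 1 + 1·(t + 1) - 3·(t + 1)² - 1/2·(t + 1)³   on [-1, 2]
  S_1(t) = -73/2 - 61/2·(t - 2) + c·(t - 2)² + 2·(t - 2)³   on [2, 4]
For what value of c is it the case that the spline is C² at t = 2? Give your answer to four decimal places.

S_0''(t) = -6 - 3·(t + 1), so S_0''(2) = -15. On the right, S_1''(2) = 2c, so c = -15/2.

-7.5000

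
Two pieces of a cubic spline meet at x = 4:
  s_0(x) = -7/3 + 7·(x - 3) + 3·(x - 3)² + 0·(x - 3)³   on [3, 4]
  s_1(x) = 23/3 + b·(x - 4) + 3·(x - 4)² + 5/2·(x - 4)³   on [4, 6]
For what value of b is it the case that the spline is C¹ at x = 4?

s_0'(x) = 7 + 6·(x - 3) + 0·(x - 3)², so s_0'(4) = 13. On the right, s_1'(4) = b, so b = 13.

13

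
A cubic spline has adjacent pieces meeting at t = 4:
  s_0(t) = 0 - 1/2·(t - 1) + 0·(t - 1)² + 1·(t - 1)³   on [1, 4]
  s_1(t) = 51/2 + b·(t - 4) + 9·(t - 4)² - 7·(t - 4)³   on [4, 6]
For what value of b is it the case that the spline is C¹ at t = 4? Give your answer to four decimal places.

26.5000

s_0'(t) = -1/2 + 0·(t - 1) + 3·(t - 1)², so s_0'(4) = 53/2. On the right, s_1'(4) = b, so b = 53/2.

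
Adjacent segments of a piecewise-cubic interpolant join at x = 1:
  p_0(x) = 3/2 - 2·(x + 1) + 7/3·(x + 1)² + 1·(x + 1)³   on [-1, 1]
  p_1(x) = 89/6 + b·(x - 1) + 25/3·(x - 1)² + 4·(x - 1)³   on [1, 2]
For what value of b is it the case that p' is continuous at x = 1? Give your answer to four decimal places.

p_0'(x) = -2 + 14/3·(x + 1) + 3·(x + 1)², so p_0'(1) = 58/3. On the right, p_1'(1) = b, so b = 58/3.

19.3333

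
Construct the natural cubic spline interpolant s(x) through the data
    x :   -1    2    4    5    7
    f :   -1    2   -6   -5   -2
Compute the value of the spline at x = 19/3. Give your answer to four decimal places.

-2.8837

Let M_i = s''(x_i). Step sizes h_i = 3, 2, 1, 2; slopes of the chords Δ_i = (y_(i+1) - y_i)/h_i = 1, -4, 1, 3/2.
  3·M_0 + 10·M_1 + 2·M_2 = 6(Δ_1 - Δ_0) = -30
  2·M_1 + 6·M_2 + 1·M_3 = 6(Δ_2 - Δ_1) = 30
  1·M_2 + 6·M_3 + 2·M_4 = 6(Δ_3 - Δ_2) = 3
Natural end conditions: M_0 = M_4 = 0.
Solving: M_0 = 0, M_1 = -702/163, M_2 = 1065/163, M_3 = -96/163, M_4 = 0.
On [5, 7], s(x) = -5 + 617/326·(x - 5) - 48/163·(x - 5)² + 8/163·(x - 5)³.
With (x - 5) = 4/3: s(19/3) = -12691/4401.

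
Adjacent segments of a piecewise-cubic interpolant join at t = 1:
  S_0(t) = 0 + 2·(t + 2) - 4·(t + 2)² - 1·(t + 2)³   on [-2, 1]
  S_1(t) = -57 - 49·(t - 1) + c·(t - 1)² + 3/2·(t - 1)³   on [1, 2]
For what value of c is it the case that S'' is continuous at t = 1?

-13

S_0''(t) = -8 - 6·(t + 2), so S_0''(1) = -26. On the right, S_1''(1) = 2c, so c = -13.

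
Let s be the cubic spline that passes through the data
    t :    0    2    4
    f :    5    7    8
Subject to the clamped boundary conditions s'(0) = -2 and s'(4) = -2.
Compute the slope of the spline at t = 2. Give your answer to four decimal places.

2.1250

Let m_i = s''(x_i). Step sizes h_i = 2, 2; slopes of the chords Δ_i = (y_(i+1) - y_i)/h_i = 1, 1/2.
  2·m_0 + 8·m_1 + 2·m_2 = 6(Δ_1 - Δ_0) = -3
Clamped end conditions give two more equations: 2h_0·m_0 + h_0·m_1 = 6(Δ_0 - s'(0)) = 18 and h_1·m_1 + 2h_1·m_2 = 6(s'(4) - Δ_1) = -15.
Solving the tridiagonal system: m_0 = 39/8, m_1 = -3/4, m_2 = -27/8.
On [2, 4], s'(t) = b_1 + 2c_1·(t - 2) + 3d_1·(t - 2)² with b_1 = Δ_1 - h_1(2m_1 + m_2)/6 = 17/8, c_1 = m_1/2 = -3/8, d_1 = (m_2 - m_1)/(6h_1) = -7/32. So s'(2) = 17/8.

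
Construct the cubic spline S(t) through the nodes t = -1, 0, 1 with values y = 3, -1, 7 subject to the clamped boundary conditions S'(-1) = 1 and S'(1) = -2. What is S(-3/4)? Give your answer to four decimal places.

2.3633

Put m_i = S'' at the i-th knot. Here h = (1, 1) and Δ = (-4, 8), so the interior equations h_(i-1)·m_(i-1) + 2(h_(i-1)+h_i)·m_i + h_i·m_(i+1) = 6(Δ_i − Δ_(i-1)) read
  1·m_0 + 4·m_1 + 1·m_2 = 6(Δ_1 - Δ_0) = 72
Clamped end conditions give two more equations: 2h_0·m_0 + h_0·m_1 = 6(Δ_0 - S'(-1)) = -30 and h_1·m_1 + 2h_1·m_2 = 6(S'(1) - Δ_1) = -60.
Solving the tridiagonal system: m_0 = -69/2, m_1 = 39, m_2 = -99/2.
On [-1, 0], S(t) = 3 + 1·(t + 1) - 69/4·(t + 1)² + 49/4·(t + 1)³.
With (t + 1) = 1/4: S(-3/4) = 605/256.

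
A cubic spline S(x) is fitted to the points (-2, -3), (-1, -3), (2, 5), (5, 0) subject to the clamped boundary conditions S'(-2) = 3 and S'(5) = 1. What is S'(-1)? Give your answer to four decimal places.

With M_i denoting the second derivative at x_i, h_i = 1, 3, 3, and Δ_i = (y_(i+1) − y_i)/h_i = 0, 8/3, -5/3:
  1·M_0 + 8·M_1 + 3·M_2 = 6(Δ_1 - Δ_0) = 16
  3·M_1 + 12·M_2 + 3·M_3 = 6(Δ_2 - Δ_1) = -26
Clamped end conditions give two more equations: 2h_0·M_0 + h_0·M_1 = 6(Δ_0 - S'(-2)) = -18 and h_2·M_2 + 2h_2·M_3 = 6(S'(5) - Δ_2) = 16.
Forward elimination and back-substitution give M_0 = -360/31, M_1 = 162/31, M_2 = -440/93, M_3 = 156/31.
On [-1, 2], S'(x) = b_1 + 2c_1·(x + 1) + 3d_1·(x + 1)² with b_1 = Δ_1 - h_1(2M_1 + M_2)/6 = -6/31, c_1 = M_1/2 = 81/31, d_1 = (M_2 - M_1)/(6h_1) = -463/837. So S'(-1) = -6/31.

-0.1935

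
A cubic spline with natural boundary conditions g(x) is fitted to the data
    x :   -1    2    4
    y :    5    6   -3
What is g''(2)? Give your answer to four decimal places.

Let σ_i = g''(x_i). Step sizes h_i = 3, 2; slopes of the chords Δ_i = (y_(i+1) - y_i)/h_i = 1/3, -9/2.
  3·σ_0 + 10·σ_1 + 2·σ_2 = 6(Δ_1 - Δ_0) = -29
Natural end conditions: σ_0 = σ_2 = 0.
Forward elimination and back-substitution give σ_0 = 0, σ_1 = -29/10, σ_2 = 0.

-2.9000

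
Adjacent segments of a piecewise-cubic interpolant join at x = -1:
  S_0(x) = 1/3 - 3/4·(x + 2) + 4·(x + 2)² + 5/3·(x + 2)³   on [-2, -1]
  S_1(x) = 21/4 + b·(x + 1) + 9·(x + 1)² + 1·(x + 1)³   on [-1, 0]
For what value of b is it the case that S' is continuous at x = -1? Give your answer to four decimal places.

12.2500

S_0'(x) = -3/4 + 8·(x + 2) + 5·(x + 2)², so S_0'(-1) = 49/4. On the right, S_1'(-1) = b, so b = 49/4.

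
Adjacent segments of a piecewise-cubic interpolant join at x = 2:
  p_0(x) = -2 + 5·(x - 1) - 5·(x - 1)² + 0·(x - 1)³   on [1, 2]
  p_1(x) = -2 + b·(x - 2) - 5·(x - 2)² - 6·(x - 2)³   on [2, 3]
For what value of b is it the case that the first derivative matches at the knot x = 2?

p_0'(x) = 5 - 10·(x - 1) + 0·(x - 1)², so p_0'(2) = -5. On the right, p_1'(2) = b, so b = -5.

-5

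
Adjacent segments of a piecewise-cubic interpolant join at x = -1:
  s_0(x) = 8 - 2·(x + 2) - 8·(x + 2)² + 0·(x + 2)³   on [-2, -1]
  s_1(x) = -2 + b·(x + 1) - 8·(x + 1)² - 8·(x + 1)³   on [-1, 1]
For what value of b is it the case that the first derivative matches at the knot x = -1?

-18

s_0'(x) = -2 - 16·(x + 2) + 0·(x + 2)², so s_0'(-1) = -18. On the right, s_1'(-1) = b, so b = -18.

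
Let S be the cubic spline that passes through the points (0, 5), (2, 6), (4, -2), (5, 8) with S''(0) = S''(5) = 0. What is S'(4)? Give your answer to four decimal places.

4.5000

With M_i denoting the second derivative at x_i, h_i = 2, 2, 1, and Δ_i = (y_(i+1) − y_i)/h_i = 1/2, -4, 10:
  2·M_0 + 8·M_1 + 2·M_2 = 6(Δ_1 - Δ_0) = -27
  2·M_1 + 6·M_2 + 1·M_3 = 6(Δ_2 - Δ_1) = 84
Natural end conditions: M_0 = M_3 = 0.
Hence M_0 = 0, M_1 = -15/2, M_2 = 33/2, M_3 = 0.
On [4, 5], S'(t) = b_2 + 2c_2·(t - 4) + 3d_2·(t - 4)² with b_2 = Δ_2 - h_2(2M_2 + M_3)/6 = 9/2, c_2 = M_2/2 = 33/4, d_2 = (M_3 - M_2)/(6h_2) = -11/4. So S'(4) = 9/2.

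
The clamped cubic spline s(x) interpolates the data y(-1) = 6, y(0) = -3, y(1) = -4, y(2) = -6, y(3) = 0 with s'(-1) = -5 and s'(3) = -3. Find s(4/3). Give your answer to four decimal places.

-5.1058

Put M_i = s'' at the i-th knot. Here h = (1, 1, 1, 1) and Δ = (-9, -1, -2, 6), so the interior equations h_(i-1)·M_(i-1) + 2(h_(i-1)+h_i)·M_i + h_i·M_(i+1) = 6(Δ_i − Δ_(i-1)) read
  1·M_0 + 4·M_1 + 1·M_2 = 6(Δ_1 - Δ_0) = 48
  1·M_1 + 4·M_2 + 1·M_3 = 6(Δ_2 - Δ_1) = -6
  1·M_2 + 4·M_3 + 1·M_4 = 6(Δ_3 - Δ_2) = 48
Clamped end conditions give two more equations: 2h_0·M_0 + h_0·M_1 = 6(Δ_0 - s'(-1)) = -24 and h_3·M_3 + 2h_3·M_4 = 6(s'(3) - Δ_3) = -54.
Forward elimination and back-substitution give M_0 = -157/7, M_1 = 146/7, M_2 = -13, M_3 = 176/7, M_4 = -277/7.
On [1, 2], s(x) = -4 - 13/7·(x - 1) - 13/2·(x - 1)² + 89/14·(x - 1)³.
With (x - 1) = 1/3: s(4/3) = -965/189.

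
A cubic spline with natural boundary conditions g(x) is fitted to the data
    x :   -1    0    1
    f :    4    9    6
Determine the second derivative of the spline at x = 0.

Let M_i = g''(x_i). Step sizes h_i = 1, 1; slopes of the chords Δ_i = (y_(i+1) - y_i)/h_i = 5, -3.
  1·M_0 + 4·M_1 + 1·M_2 = 6(Δ_1 - Δ_0) = -48
Natural end conditions: M_0 = M_2 = 0.
Solving: M_0 = 0, M_1 = -12, M_2 = 0.

-12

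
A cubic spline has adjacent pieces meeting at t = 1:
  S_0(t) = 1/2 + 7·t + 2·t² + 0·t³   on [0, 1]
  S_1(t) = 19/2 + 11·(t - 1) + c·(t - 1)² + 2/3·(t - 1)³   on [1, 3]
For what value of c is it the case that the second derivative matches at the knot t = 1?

2

S_0''(t) = 4 + 0·t, so S_0''(1) = 4. On the right, S_1''(1) = 2c, so c = 2.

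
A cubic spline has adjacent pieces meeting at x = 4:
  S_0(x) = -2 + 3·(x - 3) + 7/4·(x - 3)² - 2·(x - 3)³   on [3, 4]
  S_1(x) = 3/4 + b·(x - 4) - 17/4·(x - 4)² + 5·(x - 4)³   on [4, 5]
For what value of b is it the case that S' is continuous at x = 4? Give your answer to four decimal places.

S_0'(x) = 3 + 7/2·(x - 3) - 6·(x - 3)², so S_0'(4) = 1/2. On the right, S_1'(4) = b, so b = 1/2.

0.5000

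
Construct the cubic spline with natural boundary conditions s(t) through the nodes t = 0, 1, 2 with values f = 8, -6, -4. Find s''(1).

Put M_i = s'' at the i-th knot. Here h = (1, 1) and Δ = (-14, 2), so the interior equations h_(i-1)·M_(i-1) + 2(h_(i-1)+h_i)·M_i + h_i·M_(i+1) = 6(Δ_i − Δ_(i-1)) read
  1·M_0 + 4·M_1 + 1·M_2 = 6(Δ_1 - Δ_0) = 96
Natural end conditions: M_0 = M_2 = 0.
Forward elimination and back-substitution give M_0 = 0, M_1 = 24, M_2 = 0.

24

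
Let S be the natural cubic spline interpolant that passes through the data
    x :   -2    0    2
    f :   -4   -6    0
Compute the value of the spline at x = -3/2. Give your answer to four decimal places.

Let m_i = S''(x_i). Step sizes h_i = 2, 2; slopes of the chords Δ_i = (y_(i+1) - y_i)/h_i = -1, 3.
  2·m_0 + 8·m_1 + 2·m_2 = 6(Δ_1 - Δ_0) = 24
Natural end conditions: m_0 = m_2 = 0.
Solving: m_0 = 0, m_1 = 3, m_2 = 0.
On [-2, 0], S(x) = -4 - 2·(x + 2) + 0·(x + 2)² + 1/4·(x + 2)³.
With (x + 2) = 1/2: S(-3/2) = -159/32.

-4.9688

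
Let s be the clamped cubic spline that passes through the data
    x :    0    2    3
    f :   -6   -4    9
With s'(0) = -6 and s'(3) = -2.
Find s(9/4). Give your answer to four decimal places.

0.2578

With M_i denoting the second derivative at x_i, h_i = 2, 1, and Δ_i = (y_(i+1) − y_i)/h_i = 1, 13:
  2·M_0 + 6·M_1 + 1·M_2 = 6(Δ_1 - Δ_0) = 72
Clamped end conditions give two more equations: 2h_0·M_0 + h_0·M_1 = 6(Δ_0 - s'(0)) = 42 and h_1·M_1 + 2h_1·M_2 = 6(s'(3) - Δ_1) = -90.
Solving the tridiagonal system: M_0 = -1/6, M_1 = 64/3, M_2 = -167/3.
On [2, 3], s(x) = -4 + 91/6·(x - 2) + 32/3·(x - 2)² - 77/6·(x - 2)³.
With (x - 2) = 1/4: s(9/4) = 33/128.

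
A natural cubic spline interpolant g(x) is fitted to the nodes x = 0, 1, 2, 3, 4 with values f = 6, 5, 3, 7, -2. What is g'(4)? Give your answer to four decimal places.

Let M_i = g''(x_i). Step sizes h_i = 1, 1, 1, 1; slopes of the chords Δ_i = (y_(i+1) - y_i)/h_i = -1, -2, 4, -9.
  1·M_0 + 4·M_1 + 1·M_2 = 6(Δ_1 - Δ_0) = -6
  1·M_1 + 4·M_2 + 1·M_3 = 6(Δ_2 - Δ_1) = 36
  1·M_2 + 4·M_3 + 1·M_4 = 6(Δ_3 - Δ_2) = -78
Natural end conditions: M_0 = M_4 = 0.
Solving the tridiagonal system: M_0 = 0, M_1 = -39/7, M_2 = 114/7, M_3 = -165/7, M_4 = 0.
On [3, 4], g'(x) = b_3 + 2c_3·(x - 3) + 3d_3·(x - 3)² with b_3 = Δ_3 - h_3(2M_3 + M_4)/6 = -8/7, c_3 = M_3/2 = -165/14, d_3 = (M_4 - M_3)/(6h_3) = 55/14. So g'(4) = -181/14.

-12.9286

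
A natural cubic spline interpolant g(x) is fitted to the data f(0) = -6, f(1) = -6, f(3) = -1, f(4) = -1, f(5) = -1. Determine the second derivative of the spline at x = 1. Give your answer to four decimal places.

3.8115

With M_i denoting the second derivative at x_i, h_i = 1, 2, 1, 1, and Δ_i = (y_(i+1) − y_i)/h_i = 0, 5/2, 0, 0:
  1·M_0 + 6·M_1 + 2·M_2 = 6(Δ_1 - Δ_0) = 15
  2·M_1 + 6·M_2 + 1·M_3 = 6(Δ_2 - Δ_1) = -15
  1·M_2 + 4·M_3 + 1·M_4 = 6(Δ_3 - Δ_2) = 0
Natural end conditions: M_0 = M_4 = 0.
Hence M_0 = 0, M_1 = 465/122, M_2 = -240/61, M_3 = 60/61, M_4 = 0.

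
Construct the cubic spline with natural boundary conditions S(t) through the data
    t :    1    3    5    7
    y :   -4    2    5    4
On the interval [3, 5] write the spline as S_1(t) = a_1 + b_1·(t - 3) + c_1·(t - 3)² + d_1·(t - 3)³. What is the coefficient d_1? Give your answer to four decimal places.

-0.0417

Write M_i for S''(x_i). With h_i = 2, 2, 2 and divided differences Δ_i = 3, 3/2, -1/2, the continuity of S' gives the tridiagonal system
  2·M_0 + 8·M_1 + 2·M_2 = 6(Δ_1 - Δ_0) = -9
  2·M_1 + 8·M_2 + 2·M_3 = 6(Δ_2 - Δ_1) = -12
Natural end conditions: M_0 = M_3 = 0.
Forward elimination and back-substitution give M_0 = 0, M_1 = -4/5, M_2 = -13/10, M_3 = 0.
On [3, 5], with S_1(t) = a_1 + b_1·(t - 3) + c_1·(t - 3)² + d_1·(t - 3)³: c_1 = M_1/2 = -2/5, d_1 = (M_2 - M_1)/(6h_1) = -1/24, b_1 = Δ_1 - h_1(2M_1 + M_2)/6 = 37/15.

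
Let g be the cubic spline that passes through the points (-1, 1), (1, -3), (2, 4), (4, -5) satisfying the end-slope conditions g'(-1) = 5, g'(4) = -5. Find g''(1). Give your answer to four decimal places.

18.4375

Put M_i = g'' at the i-th knot. Here h = (2, 1, 2) and Δ = (-2, 7, -9/2), so the interior equations h_(i-1)·M_(i-1) + 2(h_(i-1)+h_i)·M_i + h_i·M_(i+1) = 6(Δ_i − Δ_(i-1)) read
  2·M_0 + 6·M_1 + 1·M_2 = 6(Δ_1 - Δ_0) = 54
  1·M_1 + 6·M_2 + 2·M_3 = 6(Δ_2 - Δ_1) = -69
Clamped end conditions give two more equations: 2h_0·M_0 + h_0·M_1 = 6(Δ_0 - g'(-1)) = -42 and h_2·M_2 + 2h_2·M_3 = 6(g'(4) - Δ_2) = -3.
Solving: M_0 = -631/32, M_1 = 295/16, M_2 = -275/16, M_3 = 251/32.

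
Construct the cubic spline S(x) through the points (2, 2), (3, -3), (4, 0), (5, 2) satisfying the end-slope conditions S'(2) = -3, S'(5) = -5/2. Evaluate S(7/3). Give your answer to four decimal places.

Let m_i = S''(x_i). Step sizes h_i = 1, 1, 1; slopes of the chords Δ_i = (y_(i+1) - y_i)/h_i = -5, 3, 2.
  1·m_0 + 4·m_1 + 1·m_2 = 6(Δ_1 - Δ_0) = 48
  1·m_1 + 4·m_2 + 1·m_3 = 6(Δ_2 - Δ_1) = -6
Clamped end conditions give two more equations: 2h_0·m_0 + h_0·m_1 = 6(Δ_0 - S'(2)) = -12 and h_2·m_2 + 2h_2·m_3 = 6(S'(5) - Δ_2) = -27.
Solving: m_0 = -211/15, m_1 = 242/15, m_2 = -37/15, m_3 = -184/15.
On [2, 3], S(x) = 2 - 3·(x - 2) - 211/30·(x - 2)² + 151/30·(x - 2)³.
With (x - 2) = 1/3: S(7/3) = 164/405.

0.4049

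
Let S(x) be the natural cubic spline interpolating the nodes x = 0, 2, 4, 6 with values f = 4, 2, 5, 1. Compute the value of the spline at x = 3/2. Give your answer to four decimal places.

1.9094

Write M_i for S''(x_i). With h_i = 2, 2, 2 and divided differences Δ_i = -1, 3/2, -2, the continuity of S' gives the tridiagonal system
  2·M_0 + 8·M_1 + 2·M_2 = 6(Δ_1 - Δ_0) = 15
  2·M_1 + 8·M_2 + 2·M_3 = 6(Δ_2 - Δ_1) = -21
Natural end conditions: M_0 = M_3 = 0.
Forward elimination and back-substitution give M_0 = 0, M_1 = 27/10, M_2 = -33/10, M_3 = 0.
On [0, 2], S(x) = 4 - 19/10·x + 0·x² + 9/40·x³.
With x = 3/2: S(3/2) = 611/320.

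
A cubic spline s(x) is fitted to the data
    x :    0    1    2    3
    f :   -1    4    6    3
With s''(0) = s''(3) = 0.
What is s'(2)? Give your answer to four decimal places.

-0.7333

Write m_i for s''(x_i). With h_i = 1, 1, 1 and divided differences Δ_i = 5, 2, -3, the continuity of s' gives the tridiagonal system
  1·m_0 + 4·m_1 + 1·m_2 = 6(Δ_1 - Δ_0) = -18
  1·m_1 + 4·m_2 + 1·m_3 = 6(Δ_2 - Δ_1) = -30
Natural end conditions: m_0 = m_3 = 0.
Solving: m_0 = 0, m_1 = -14/5, m_2 = -34/5, m_3 = 0.
On [2, 3], s'(x) = b_2 + 2c_2·(x - 2) + 3d_2·(x - 2)² with b_2 = Δ_2 - h_2(2m_2 + m_3)/6 = -11/15, c_2 = m_2/2 = -17/5, d_2 = (m_3 - m_2)/(6h_2) = 17/15. So s'(2) = -11/15.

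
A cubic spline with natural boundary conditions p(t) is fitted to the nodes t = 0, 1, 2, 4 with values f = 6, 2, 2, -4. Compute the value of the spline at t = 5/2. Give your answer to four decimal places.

Let M_i = p''(x_i). Step sizes h_i = 1, 1, 2; slopes of the chords Δ_i = (y_(i+1) - y_i)/h_i = -4, 0, -3.
  1·M_0 + 4·M_1 + 1·M_2 = 6(Δ_1 - Δ_0) = 24
  1·M_1 + 6·M_2 + 2·M_3 = 6(Δ_2 - Δ_1) = -18
Natural end conditions: M_0 = M_3 = 0.
Solving the tridiagonal system: M_0 = 0, M_1 = 162/23, M_2 = -96/23, M_3 = 0.
On [2, 4], p(t) = 2 - 5/23·(t - 2) - 48/23·(t - 2)² + 8/23·(t - 2)³.
With (t - 2) = 1/2: p(5/2) = 65/46.

1.4130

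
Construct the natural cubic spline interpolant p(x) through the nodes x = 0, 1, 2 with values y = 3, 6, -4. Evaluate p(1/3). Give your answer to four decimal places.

4.9630

Let M_i = p''(x_i). Step sizes h_i = 1, 1; slopes of the chords Δ_i = (y_(i+1) - y_i)/h_i = 3, -10.
  1·M_0 + 4·M_1 + 1·M_2 = 6(Δ_1 - Δ_0) = -78
Natural end conditions: M_0 = M_2 = 0.
Hence M_0 = 0, M_1 = -39/2, M_2 = 0.
On [0, 1], p(x) = 3 + 25/4·x + 0·x² - 13/4·x³.
With x = 1/3: p(1/3) = 134/27.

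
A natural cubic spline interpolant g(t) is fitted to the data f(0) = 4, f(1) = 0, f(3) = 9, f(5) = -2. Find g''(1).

12

Let σ_i = g''(x_i). Step sizes h_i = 1, 2, 2; slopes of the chords Δ_i = (y_(i+1) - y_i)/h_i = -4, 9/2, -11/2.
  1·σ_0 + 6·σ_1 + 2·σ_2 = 6(Δ_1 - Δ_0) = 51
  2·σ_1 + 8·σ_2 + 2·σ_3 = 6(Δ_2 - Δ_1) = -60
Natural end conditions: σ_0 = σ_3 = 0.
Forward elimination and back-substitution give σ_0 = 0, σ_1 = 12, σ_2 = -21/2, σ_3 = 0.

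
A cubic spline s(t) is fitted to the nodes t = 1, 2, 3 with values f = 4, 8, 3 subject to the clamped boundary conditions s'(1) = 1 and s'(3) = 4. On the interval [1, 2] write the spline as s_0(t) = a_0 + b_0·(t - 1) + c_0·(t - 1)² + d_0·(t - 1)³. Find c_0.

With M_i denoting the second derivative at x_i, h_i = 1, 1, and Δ_i = (y_(i+1) − y_i)/h_i = 4, -5:
  1·M_0 + 4·M_1 + 1·M_2 = 6(Δ_1 - Δ_0) = -54
Clamped end conditions give two more equations: 2h_0·M_0 + h_0·M_1 = 6(Δ_0 - s'(1)) = 18 and h_1·M_1 + 2h_1·M_2 = 6(s'(3) - Δ_1) = 54.
Solving: M_0 = 24, M_1 = -30, M_2 = 42.
On [1, 2], with s_0(t) = a_0 + b_0·(t - 1) + c_0·(t - 1)² + d_0·(t - 1)³: c_0 = M_0/2 = 12, d_0 = (M_1 - M_0)/(6h_0) = -9, b_0 = Δ_0 - h_0(2M_0 + M_1)/6 = 1.

12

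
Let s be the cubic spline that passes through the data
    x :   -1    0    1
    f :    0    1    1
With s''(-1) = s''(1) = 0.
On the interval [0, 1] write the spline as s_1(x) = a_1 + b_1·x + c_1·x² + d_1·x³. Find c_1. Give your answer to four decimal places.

With M_i denoting the second derivative at x_i, h_i = 1, 1, and Δ_i = (y_(i+1) − y_i)/h_i = 1, 0:
  1·M_0 + 4·M_1 + 1·M_2 = 6(Δ_1 - Δ_0) = -6
Natural end conditions: M_0 = M_2 = 0.
Hence M_0 = 0, M_1 = -3/2, M_2 = 0.
On [0, 1], with s_1(x) = a_1 + b_1·x + c_1·x² + d_1·x³: c_1 = M_1/2 = -3/4, d_1 = (M_2 - M_1)/(6h_1) = 1/4, b_1 = Δ_1 - h_1(2M_1 + M_2)/6 = 1/2.

-0.7500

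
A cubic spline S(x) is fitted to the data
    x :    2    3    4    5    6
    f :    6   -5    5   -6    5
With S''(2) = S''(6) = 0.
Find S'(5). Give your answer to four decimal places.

Put M_i = S'' at the i-th knot. Here h = (1, 1, 1, 1) and Δ = (-11, 10, -11, 11), so the interior equations h_(i-1)·M_(i-1) + 2(h_(i-1)+h_i)·M_i + h_i·M_(i+1) = 6(Δ_i − Δ_(i-1)) read
  1·M_0 + 4·M_1 + 1·M_2 = 6(Δ_1 - Δ_0) = 126
  1·M_1 + 4·M_2 + 1·M_3 = 6(Δ_2 - Δ_1) = -126
  1·M_2 + 4·M_3 + 1·M_4 = 6(Δ_3 - Δ_2) = 132
Natural end conditions: M_0 = M_4 = 0.
Hence M_0 = 0, M_1 = 1263/28, M_2 = -381/7, M_3 = 1305/28, M_4 = 0.
On [5, 6], S'(x) = b_3 + 2c_3·(x - 5) + 3d_3·(x - 5)² with b_3 = Δ_3 - h_3(2M_3 + M_4)/6 = -127/28, c_3 = M_3/2 = 1305/56, d_3 = (M_4 - M_3)/(6h_3) = -435/56. So S'(5) = -127/28.

-4.5357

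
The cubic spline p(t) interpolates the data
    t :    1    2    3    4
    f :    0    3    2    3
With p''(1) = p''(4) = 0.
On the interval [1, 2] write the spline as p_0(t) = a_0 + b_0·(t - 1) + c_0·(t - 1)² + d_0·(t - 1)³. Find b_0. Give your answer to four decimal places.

With M_i denoting the second derivative at x_i, h_i = 1, 1, 1, and Δ_i = (y_(i+1) − y_i)/h_i = 3, -1, 1:
  1·M_0 + 4·M_1 + 1·M_2 = 6(Δ_1 - Δ_0) = -24
  1·M_1 + 4·M_2 + 1·M_3 = 6(Δ_2 - Δ_1) = 12
Natural end conditions: M_0 = M_3 = 0.
Solving: M_0 = 0, M_1 = -36/5, M_2 = 24/5, M_3 = 0.
On [1, 2], with p_0(t) = a_0 + b_0·(t - 1) + c_0·(t - 1)² + d_0·(t - 1)³: c_0 = M_0/2 = 0, d_0 = (M_1 - M_0)/(6h_0) = -6/5, b_0 = Δ_0 - h_0(2M_0 + M_1)/6 = 21/5.

4.2000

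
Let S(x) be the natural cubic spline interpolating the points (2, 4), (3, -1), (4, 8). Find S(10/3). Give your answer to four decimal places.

0.7037

Put m_i = S'' at the i-th knot. Here h = (1, 1) and Δ = (-5, 9), so the interior equations h_(i-1)·m_(i-1) + 2(h_(i-1)+h_i)·m_i + h_i·m_(i+1) = 6(Δ_i − Δ_(i-1)) read
  1·m_0 + 4·m_1 + 1·m_2 = 6(Δ_1 - Δ_0) = 84
Natural end conditions: m_0 = m_2 = 0.
Solving: m_0 = 0, m_1 = 21, m_2 = 0.
On [3, 4], S(x) = -1 + 2·(x - 3) + 21/2·(x - 3)² - 7/2·(x - 3)³.
With (x - 3) = 1/3: S(10/3) = 19/27.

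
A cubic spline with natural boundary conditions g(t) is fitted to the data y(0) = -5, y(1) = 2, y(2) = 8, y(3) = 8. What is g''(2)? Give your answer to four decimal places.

With M_i denoting the second derivative at x_i, h_i = 1, 1, 1, and Δ_i = (y_(i+1) − y_i)/h_i = 7, 6, 0:
  1·M_0 + 4·M_1 + 1·M_2 = 6(Δ_1 - Δ_0) = -6
  1·M_1 + 4·M_2 + 1·M_3 = 6(Δ_2 - Δ_1) = -36
Natural end conditions: M_0 = M_3 = 0.
Hence M_0 = 0, M_1 = 4/5, M_2 = -46/5, M_3 = 0.

-9.2000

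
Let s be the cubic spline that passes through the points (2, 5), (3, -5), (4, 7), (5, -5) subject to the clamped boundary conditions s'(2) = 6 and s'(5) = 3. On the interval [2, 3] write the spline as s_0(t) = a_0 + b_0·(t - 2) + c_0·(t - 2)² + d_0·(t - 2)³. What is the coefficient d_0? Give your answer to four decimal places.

Put M_i = s'' at the i-th knot. Here h = (1, 1, 1) and Δ = (-10, 12, -12), so the interior equations h_(i-1)·M_(i-1) + 2(h_(i-1)+h_i)·M_i + h_i·M_(i+1) = 6(Δ_i − Δ_(i-1)) read
  1·M_0 + 4·M_1 + 1·M_2 = 6(Δ_1 - Δ_0) = 132
  1·M_1 + 4·M_2 + 1·M_3 = 6(Δ_2 - Δ_1) = -144
Clamped end conditions give two more equations: 2h_0·M_0 + h_0·M_1 = 6(Δ_0 - s'(2)) = -96 and h_2·M_2 + 2h_2·M_3 = 6(s'(5) - Δ_2) = 90.
Forward elimination and back-substitution give M_0 = -422/5, M_1 = 364/5, M_2 = -374/5, M_3 = 412/5.
On [2, 3], with s_0(t) = a_0 + b_0·(t - 2) + c_0·(t - 2)² + d_0·(t - 2)³: c_0 = M_0/2 = -211/5, d_0 = (M_1 - M_0)/(6h_0) = 131/5, b_0 = Δ_0 - h_0(2M_0 + M_1)/6 = 6.

26.2000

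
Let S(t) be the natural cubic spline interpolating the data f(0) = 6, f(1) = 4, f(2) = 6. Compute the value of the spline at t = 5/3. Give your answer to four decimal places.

Let M_i = S''(x_i). Step sizes h_i = 1, 1; slopes of the chords Δ_i = (y_(i+1) - y_i)/h_i = -2, 2.
  1·M_0 + 4·M_1 + 1·M_2 = 6(Δ_1 - Δ_0) = 24
Natural end conditions: M_0 = M_2 = 0.
Solving the tridiagonal system: M_0 = 0, M_1 = 6, M_2 = 0.
On [1, 2], S(t) = 4 + 0·(t - 1) + 3·(t - 1)² - 1·(t - 1)³.
With (t - 1) = 2/3: S(5/3) = 136/27.

5.0370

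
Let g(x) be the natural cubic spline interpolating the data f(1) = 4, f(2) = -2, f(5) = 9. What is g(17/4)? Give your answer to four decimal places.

3.7012

With M_i denoting the second derivative at x_i, h_i = 1, 3, and Δ_i = (y_(i+1) − y_i)/h_i = -6, 11/3:
  1·M_0 + 8·M_1 + 3·M_2 = 6(Δ_1 - Δ_0) = 58
Natural end conditions: M_0 = M_2 = 0.
Forward elimination and back-substitution give M_0 = 0, M_1 = 29/4, M_2 = 0.
On [2, 5], g(x) = -2 - 43/12·(x - 2) + 29/8·(x - 2)² - 29/72·(x - 2)³.
With (x - 2) = 9/4: g(17/4) = 1895/512.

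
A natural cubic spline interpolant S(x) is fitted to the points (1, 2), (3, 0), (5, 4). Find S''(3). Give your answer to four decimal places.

2.2500

Let σ_i = S''(x_i). Step sizes h_i = 2, 2; slopes of the chords Δ_i = (y_(i+1) - y_i)/h_i = -1, 2.
  2·σ_0 + 8·σ_1 + 2·σ_2 = 6(Δ_1 - Δ_0) = 18
Natural end conditions: σ_0 = σ_2 = 0.
Solving: σ_0 = 0, σ_1 = 9/4, σ_2 = 0.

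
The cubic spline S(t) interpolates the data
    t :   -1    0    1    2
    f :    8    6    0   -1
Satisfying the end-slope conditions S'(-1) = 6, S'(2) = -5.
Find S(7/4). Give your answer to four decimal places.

Put m_i = S'' at the i-th knot. Here h = (1, 1, 1) and Δ = (-2, -6, -1), so the interior equations h_(i-1)·m_(i-1) + 2(h_(i-1)+h_i)·m_i + h_i·m_(i+1) = 6(Δ_i − Δ_(i-1)) read
  1·m_0 + 4·m_1 + 1·m_2 = 6(Δ_1 - Δ_0) = -24
  1·m_1 + 4·m_2 + 1·m_3 = 6(Δ_2 - Δ_1) = 30
Clamped end conditions give two more equations: 2h_0·m_0 + h_0·m_1 = 6(Δ_0 - S'(-1)) = -48 and h_2·m_2 + 2h_2·m_3 = 6(S'(2) - Δ_2) = -24.
Solving: m_0 = -332/15, m_1 = -56/15, m_2 = 196/15, m_3 = -278/15.
On [1, 2], S(t) = 0 - 34/15·(t - 1) + 98/15·(t - 1)² - 79/15·(t - 1)³.
With (t - 1) = 3/4: S(7/4) = -79/320.

-0.2469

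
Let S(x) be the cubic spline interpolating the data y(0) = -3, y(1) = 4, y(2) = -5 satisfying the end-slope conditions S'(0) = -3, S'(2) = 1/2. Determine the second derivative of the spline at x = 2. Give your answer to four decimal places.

Write σ_i for S''(x_i). With h_i = 1, 1 and divided differences Δ_i = 7, -9, the continuity of S' gives the tridiagonal system
  1·σ_0 + 4·σ_1 + 1·σ_2 = 6(Δ_1 - Δ_0) = -96
Clamped end conditions give two more equations: 2h_0·σ_0 + h_0·σ_1 = 6(Δ_0 - S'(0)) = 60 and h_1·σ_1 + 2h_1·σ_2 = 6(S'(2) - Δ_1) = 57.
Hence σ_0 = 223/4, σ_1 = -103/2, σ_2 = 217/4.

54.2500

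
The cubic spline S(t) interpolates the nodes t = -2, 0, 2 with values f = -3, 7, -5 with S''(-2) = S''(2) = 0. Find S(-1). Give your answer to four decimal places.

4.0625

With M_i denoting the second derivative at x_i, h_i = 2, 2, and Δ_i = (y_(i+1) − y_i)/h_i = 5, -6:
  2·M_0 + 8·M_1 + 2·M_2 = 6(Δ_1 - Δ_0) = -66
Natural end conditions: M_0 = M_2 = 0.
Forward elimination and back-substitution give M_0 = 0, M_1 = -33/4, M_2 = 0.
On [-2, 0], S(t) = -3 + 31/4·(t + 2) + 0·(t + 2)² - 11/16·(t + 2)³.
With (t + 2) = 1: S(-1) = 65/16.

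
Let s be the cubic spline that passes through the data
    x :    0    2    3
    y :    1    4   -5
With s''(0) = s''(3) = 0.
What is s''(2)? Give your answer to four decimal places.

Put M_i = s'' at the i-th knot. Here h = (2, 1) and Δ = (3/2, -9), so the interior equations h_(i-1)·M_(i-1) + 2(h_(i-1)+h_i)·M_i + h_i·M_(i+1) = 6(Δ_i − Δ_(i-1)) read
  2·M_0 + 6·M_1 + 1·M_2 = 6(Δ_1 - Δ_0) = -63
Natural end conditions: M_0 = M_2 = 0.
Solving: M_0 = 0, M_1 = -21/2, M_2 = 0.

-10.5000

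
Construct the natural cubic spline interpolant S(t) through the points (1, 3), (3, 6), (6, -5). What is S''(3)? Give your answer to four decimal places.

Let σ_i = S''(x_i). Step sizes h_i = 2, 3; slopes of the chords Δ_i = (y_(i+1) - y_i)/h_i = 3/2, -11/3.
  2·σ_0 + 10·σ_1 + 3·σ_2 = 6(Δ_1 - Δ_0) = -31
Natural end conditions: σ_0 = σ_2 = 0.
Solving the tridiagonal system: σ_0 = 0, σ_1 = -31/10, σ_2 = 0.

-3.1000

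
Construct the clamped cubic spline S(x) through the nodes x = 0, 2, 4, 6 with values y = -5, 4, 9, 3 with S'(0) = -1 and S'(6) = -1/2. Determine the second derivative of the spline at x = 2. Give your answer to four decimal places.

Write σ_i for S''(x_i). With h_i = 2, 2, 2 and divided differences Δ_i = 9/2, 5/2, -3, the continuity of S' gives the tridiagonal system
  2·σ_0 + 8·σ_1 + 2·σ_2 = 6(Δ_1 - Δ_0) = -12
  2·σ_1 + 8·σ_2 + 2·σ_3 = 6(Δ_2 - Δ_1) = -33
Clamped end conditions give two more equations: 2h_0·σ_0 + h_0·σ_1 = 6(Δ_0 - S'(0)) = 33 and h_2·σ_2 + 2h_2·σ_3 = 6(S'(6) - Δ_2) = 15.
Solving: σ_0 = 287/30, σ_1 = -79/30, σ_2 = -151/30, σ_3 = 94/15.

-2.6333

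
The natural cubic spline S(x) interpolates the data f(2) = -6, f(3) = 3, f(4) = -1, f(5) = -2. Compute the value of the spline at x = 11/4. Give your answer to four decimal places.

1.9531

Let m_i = S''(x_i). Step sizes h_i = 1, 1, 1; slopes of the chords Δ_i = (y_(i+1) - y_i)/h_i = 9, -4, -1.
  1·m_0 + 4·m_1 + 1·m_2 = 6(Δ_1 - Δ_0) = -78
  1·m_1 + 4·m_2 + 1·m_3 = 6(Δ_2 - Δ_1) = 18
Natural end conditions: m_0 = m_3 = 0.
Forward elimination and back-substitution give m_0 = 0, m_1 = -22, m_2 = 10, m_3 = 0.
On [2, 3], S(x) = -6 + 38/3·(x - 2) + 0·(x - 2)² - 11/3·(x - 2)³.
With (x - 2) = 3/4: S(11/4) = 125/64.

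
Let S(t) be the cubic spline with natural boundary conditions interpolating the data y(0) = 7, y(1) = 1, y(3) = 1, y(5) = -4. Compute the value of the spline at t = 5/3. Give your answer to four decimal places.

Put M_i = S'' at the i-th knot. Here h = (1, 2, 2) and Δ = (-6, 0, -5/2), so the interior equations h_(i-1)·M_(i-1) + 2(h_(i-1)+h_i)·M_i + h_i·M_(i+1) = 6(Δ_i − Δ_(i-1)) read
  1·M_0 + 6·M_1 + 2·M_2 = 6(Δ_1 - Δ_0) = 36
  2·M_1 + 8·M_2 + 2·M_3 = 6(Δ_2 - Δ_1) = -15
Natural end conditions: M_0 = M_3 = 0.
Hence M_0 = 0, M_1 = 159/22, M_2 = -81/22, M_3 = 0.
On [1, 3], S(t) = 1 - 79/22·(t - 1) + 159/44·(t - 1)² - 10/11·(t - 1)³.
With (t - 1) = 2/3: S(5/3) = -17/297.

-0.0572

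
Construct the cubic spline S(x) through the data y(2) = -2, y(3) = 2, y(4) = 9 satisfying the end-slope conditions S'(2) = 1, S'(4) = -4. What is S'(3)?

With σ_i denoting the second derivative at x_i, h_i = 1, 1, and Δ_i = (y_(i+1) − y_i)/h_i = 4, 7:
  1·σ_0 + 4·σ_1 + 1·σ_2 = 6(Δ_1 - Δ_0) = 18
Clamped end conditions give two more equations: 2h_0·σ_0 + h_0·σ_1 = 6(Δ_0 - S'(2)) = 18 and h_1·σ_1 + 2h_1·σ_2 = 6(S'(4) - Δ_1) = -66.
Solving the tridiagonal system: σ_0 = 2, σ_1 = 14, σ_2 = -40.
On [3, 4], S'(x) = b_1 + 2c_1·(x - 3) + 3d_1·(x - 3)² with b_1 = Δ_1 - h_1(2σ_1 + σ_2)/6 = 9, c_1 = σ_1/2 = 7, d_1 = (σ_2 - σ_1)/(6h_1) = -9. So S'(3) = 9.

9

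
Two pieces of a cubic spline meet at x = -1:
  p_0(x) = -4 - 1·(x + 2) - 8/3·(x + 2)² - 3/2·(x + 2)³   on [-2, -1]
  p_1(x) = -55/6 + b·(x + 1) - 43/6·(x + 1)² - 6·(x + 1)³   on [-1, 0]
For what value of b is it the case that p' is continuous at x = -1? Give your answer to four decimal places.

-10.8333

p_0'(x) = -1 - 16/3·(x + 2) - 9/2·(x + 2)², so p_0'(-1) = -65/6. On the right, p_1'(-1) = b, so b = -65/6.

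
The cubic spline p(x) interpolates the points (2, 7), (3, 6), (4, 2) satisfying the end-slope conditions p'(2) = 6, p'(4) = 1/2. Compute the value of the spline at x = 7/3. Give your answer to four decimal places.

With m_i denoting the second derivative at x_i, h_i = 1, 1, and Δ_i = (y_(i+1) − y_i)/h_i = -1, -4:
  1·m_0 + 4·m_1 + 1·m_2 = 6(Δ_1 - Δ_0) = -18
Clamped end conditions give two more equations: 2h_0·m_0 + h_0·m_1 = 6(Δ_0 - p'(2)) = -42 and h_1·m_1 + 2h_1·m_2 = 6(p'(4) - Δ_1) = 27.
Solving the tridiagonal system: m_0 = -77/4, m_1 = -7/2, m_2 = 61/4.
On [2, 3], p(x) = 7 + 6·(x - 2) - 77/8·(x - 2)² + 21/8·(x - 2)³.
With (x - 2) = 1/3: p(7/3) = 289/36.

8.0278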